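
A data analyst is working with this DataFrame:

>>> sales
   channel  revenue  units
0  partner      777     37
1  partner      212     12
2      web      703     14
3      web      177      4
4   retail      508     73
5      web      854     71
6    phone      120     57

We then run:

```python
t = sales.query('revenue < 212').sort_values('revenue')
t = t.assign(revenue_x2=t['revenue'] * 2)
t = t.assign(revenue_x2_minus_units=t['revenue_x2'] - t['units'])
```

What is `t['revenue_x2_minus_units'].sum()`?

filter rows where revenue < 212:
  channel  revenue  units
3     web      177      4
6   phone      120     57
sort by revenue:
  channel  revenue  units
6   phone      120     57
3     web      177      4
add column revenue_x2 = t['revenue'] * 2:
  channel  revenue  units  revenue_x2
6   phone      120     57         240
3     web      177      4         354
add column revenue_x2_minus_units = t['revenue_x2'] - t['units']:
  channel  revenue  units  revenue_x2  revenue_x2_minus_units
6   phone      120     57         240                     183
3     web      177      4         354                     350
Then the sum of column 'revenue_x2_minus_units': 533

533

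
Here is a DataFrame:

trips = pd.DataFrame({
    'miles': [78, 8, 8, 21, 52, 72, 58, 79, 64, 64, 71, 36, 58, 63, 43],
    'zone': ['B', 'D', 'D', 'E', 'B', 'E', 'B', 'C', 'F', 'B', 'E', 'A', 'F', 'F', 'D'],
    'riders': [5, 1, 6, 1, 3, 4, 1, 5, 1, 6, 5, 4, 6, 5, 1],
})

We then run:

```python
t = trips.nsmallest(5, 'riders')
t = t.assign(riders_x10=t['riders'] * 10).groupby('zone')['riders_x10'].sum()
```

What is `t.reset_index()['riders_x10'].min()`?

take 5 rows with smallest riders:
    miles zone  riders
1       8    D       1
3      21    E       1
6      58    B       1
8      64    F       1
14     43    D       1
add column riders_x10 = t['riders'] * 10:
    miles zone  riders  riders_x10
1       8    D       1          10
3      21    E       1          10
6      58    B       1          10
8      64    F       1          10
14     43    D       1          10
group by zone, sum of riders_x10:
zone
B    10
D    20
E    10
F    10
Name: riders_x10, dtype: int64
reset_index():
  zone  riders_x10
0    B          10
1    D          20
2    E          10
3    F          10
So min() = 10.

10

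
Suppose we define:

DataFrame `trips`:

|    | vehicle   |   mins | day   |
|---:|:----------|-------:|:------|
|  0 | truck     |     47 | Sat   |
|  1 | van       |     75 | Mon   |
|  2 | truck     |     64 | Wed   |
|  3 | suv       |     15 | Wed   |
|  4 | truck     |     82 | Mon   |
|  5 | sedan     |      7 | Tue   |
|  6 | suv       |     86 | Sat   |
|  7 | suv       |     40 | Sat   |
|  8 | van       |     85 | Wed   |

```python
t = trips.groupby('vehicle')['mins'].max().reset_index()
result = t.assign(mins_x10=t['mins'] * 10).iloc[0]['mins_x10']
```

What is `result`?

70

group by vehicle, max of mins:
vehicle
sedan     7
suv      86
truck    82
van      85
Name: mins, dtype: int64
reset_index():
  vehicle  mins
0   sedan     7
1     suv    86
2   truck    82
3     van    85
add column mins_x10 = t['mins'] * 10:
  vehicle  mins  mins_x10
0   sedan     7        70
1     suv    86       860
2   truck    82       820
3     van    85       850
Reading off the value at position 0, column 'mins_x10', we get 70.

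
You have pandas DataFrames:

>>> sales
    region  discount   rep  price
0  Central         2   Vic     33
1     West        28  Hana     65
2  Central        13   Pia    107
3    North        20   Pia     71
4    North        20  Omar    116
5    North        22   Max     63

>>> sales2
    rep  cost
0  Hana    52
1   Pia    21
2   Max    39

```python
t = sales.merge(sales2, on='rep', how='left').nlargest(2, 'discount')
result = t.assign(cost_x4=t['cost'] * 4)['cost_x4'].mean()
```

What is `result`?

merge on 'rep' (how='left') → 6 rows:
    region  discount   rep  price  cost
0  Central         2   Vic     33   NaN
1     West        28  Hana     65  52.0
2  Central        13   Pia    107  21.0
3    North        20   Pia     71  21.0
4    North        20  Omar    116   NaN
5    North        22   Max     63  39.0
take 2 rows with largest discount:
  region  discount   rep  price  cost
1   West        28  Hana     65  52.0
5  North        22   Max     63  39.0
add column cost_x4 = t['cost'] * 4:
  region  discount   rep  price  cost  cost_x4
1   West        28  Hana     65  52.0    208.0
5  North        22   Max     63  39.0    156.0
Reading off the mean of column 'cost_x4', we get 182.0.

182.0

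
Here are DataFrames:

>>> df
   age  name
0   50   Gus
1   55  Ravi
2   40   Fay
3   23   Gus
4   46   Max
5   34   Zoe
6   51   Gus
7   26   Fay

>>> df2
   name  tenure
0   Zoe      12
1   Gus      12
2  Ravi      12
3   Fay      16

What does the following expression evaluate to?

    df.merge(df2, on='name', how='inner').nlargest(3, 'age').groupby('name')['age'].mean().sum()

105.5

merge on 'name' (how='inner') → 7 rows:
   age  name  tenure
0   50   Gus      12
1   55  Ravi      12
2   40   Fay      16
3   23   Gus      12
4   34   Zoe      12
5   51   Gus      12
6   26   Fay      16
take 3 rows with largest age:
   age  name  tenure
1   55  Ravi      12
5   51   Gus      12
0   50   Gus      12
group by name, mean of age:
name
Gus     50.5
Ravi    55.0
Name: age, dtype: float64
Hence 105.5.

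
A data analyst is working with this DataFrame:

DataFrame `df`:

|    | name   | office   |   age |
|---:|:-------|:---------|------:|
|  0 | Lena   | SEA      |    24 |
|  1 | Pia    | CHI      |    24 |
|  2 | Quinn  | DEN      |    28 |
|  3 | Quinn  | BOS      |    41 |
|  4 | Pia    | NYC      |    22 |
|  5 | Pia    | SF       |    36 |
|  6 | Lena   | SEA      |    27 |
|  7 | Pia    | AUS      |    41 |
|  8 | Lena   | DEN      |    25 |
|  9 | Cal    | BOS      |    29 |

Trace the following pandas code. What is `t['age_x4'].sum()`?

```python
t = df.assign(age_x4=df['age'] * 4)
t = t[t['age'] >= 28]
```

add column age_x4 = df['age'] * 4:
    name office  age  age_x4
0   Lena    SEA   24      96
1    Pia    CHI   24      96
2  Quinn    DEN   28     112
3  Quinn    BOS   41     164
4    Pia    NYC   22      88
5    Pia     SF   36     144
6   Lena    SEA   27     108
7    Pia    AUS   41     164
8   Lena    DEN   25     100
9    Cal    BOS   29     116
filter rows where age >= 28:
    name office  age  age_x4
2  Quinn    DEN   28     112
3  Quinn    BOS   41     164
5    Pia     SF   36     144
7    Pia    AUS   41     164
9    Cal    BOS   29     116
The sum of column 'age_x4' is 700.

700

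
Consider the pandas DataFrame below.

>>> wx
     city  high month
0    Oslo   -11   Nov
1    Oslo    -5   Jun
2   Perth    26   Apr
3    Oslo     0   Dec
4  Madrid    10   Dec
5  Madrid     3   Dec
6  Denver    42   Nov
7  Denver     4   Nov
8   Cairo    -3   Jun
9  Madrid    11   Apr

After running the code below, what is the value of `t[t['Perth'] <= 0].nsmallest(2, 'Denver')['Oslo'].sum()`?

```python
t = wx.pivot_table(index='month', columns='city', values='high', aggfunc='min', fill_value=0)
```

-5

pivot: rows=month, cols=city, min(high):
city   Cairo  Denver  Madrid  Oslo  Perth
month                                    
Apr        0       0      11     0     26
Dec        0       0       3     0      0
Jun       -3       0       0    -5      0
Nov        0       4       0   -11      0
filter rows where Perth <= 0:
city   Cairo  Denver  Madrid  Oslo  Perth
month                                    
Dec        0       0       3     0      0
Jun       -3       0       0    -5      0
Nov        0       4       0   -11      0
take 2 rows with smallest Denver:
city   Cairo  Denver  Madrid  Oslo  Perth
month                                    
Dec        0       0       3     0      0
Jun       -3       0       0    -5      0
Hence -5.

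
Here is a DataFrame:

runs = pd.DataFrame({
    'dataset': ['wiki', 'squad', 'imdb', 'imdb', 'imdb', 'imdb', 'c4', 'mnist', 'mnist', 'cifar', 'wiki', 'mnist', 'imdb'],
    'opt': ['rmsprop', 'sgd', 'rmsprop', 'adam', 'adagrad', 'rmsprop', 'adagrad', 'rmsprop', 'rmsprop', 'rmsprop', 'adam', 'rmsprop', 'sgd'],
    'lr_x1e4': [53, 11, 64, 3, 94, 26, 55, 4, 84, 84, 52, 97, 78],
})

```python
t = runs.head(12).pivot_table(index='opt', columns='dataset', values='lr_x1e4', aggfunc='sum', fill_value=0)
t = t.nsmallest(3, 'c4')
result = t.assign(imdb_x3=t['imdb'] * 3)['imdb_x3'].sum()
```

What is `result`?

take first 12 rows:
   dataset      opt  lr_x1e4
0     wiki  rmsprop       53
1    squad      sgd       11
2     imdb  rmsprop       64
3     imdb     adam        3
4     imdb  adagrad       94
5     imdb  rmsprop       26
6       c4  adagrad       55
7    mnist  rmsprop        4
8    mnist  rmsprop       84
9    cifar  rmsprop       84
10    wiki     adam       52
11   mnist  rmsprop       97
pivot: rows=opt, cols=dataset, sum(lr_x1e4):
dataset  c4  cifar  imdb  mnist  squad  wiki
opt                                         
adagrad  55      0    94      0      0     0
adam      0      0     3      0      0    52
rmsprop   0     84    90    185      0    53
sgd       0      0     0      0     11     0
take 3 rows with smallest c4:
dataset  c4  cifar  imdb  mnist  squad  wiki
opt                                         
adam      0      0     3      0      0    52
rmsprop   0     84    90    185      0    53
sgd       0      0     0      0     11     0
add column imdb_x3 = t['imdb'] * 3:
dataset  c4  cifar  imdb  mnist  squad  wiki  imdb_x3
opt                                                  
adam      0      0     3      0      0    52        9
rmsprop   0     84    90    185      0    53      270
sgd       0      0     0      0     11     0        0
The sum of column 'imdb_x3' is 279.

279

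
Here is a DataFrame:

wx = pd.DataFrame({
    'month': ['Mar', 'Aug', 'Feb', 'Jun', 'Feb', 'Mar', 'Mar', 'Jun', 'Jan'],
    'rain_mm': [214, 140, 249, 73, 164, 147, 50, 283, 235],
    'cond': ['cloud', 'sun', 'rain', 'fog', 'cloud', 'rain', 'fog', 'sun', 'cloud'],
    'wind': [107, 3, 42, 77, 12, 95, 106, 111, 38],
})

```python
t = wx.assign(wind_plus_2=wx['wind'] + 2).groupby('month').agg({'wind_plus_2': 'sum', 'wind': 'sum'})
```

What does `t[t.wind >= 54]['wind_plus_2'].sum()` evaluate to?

add column wind_plus_2 = wx['wind'] + 2:
  month  rain_mm   cond  wind  wind_plus_2
0   Mar      214  cloud   107          109
1   Aug      140    sun     3            5
2   Feb      249   rain    42           44
3   Jun       73    fog    77           79
4   Feb      164  cloud    12           14
5   Mar      147   rain    95           97
6   Mar       50    fog   106          108
7   Jun      283    sun   111          113
8   Jan      235  cloud    38           40
group by month: sum(wind_plus_2), sum(wind):
       wind_plus_2  wind
month                   
Aug              5     3
Feb             58    54
Jan             40    38
Jun            192   188
Mar            314   308
filter rows where wind >= 54:
       wind_plus_2  wind
month                   
Feb             58    54
Jun            192   188
Mar            314   308

564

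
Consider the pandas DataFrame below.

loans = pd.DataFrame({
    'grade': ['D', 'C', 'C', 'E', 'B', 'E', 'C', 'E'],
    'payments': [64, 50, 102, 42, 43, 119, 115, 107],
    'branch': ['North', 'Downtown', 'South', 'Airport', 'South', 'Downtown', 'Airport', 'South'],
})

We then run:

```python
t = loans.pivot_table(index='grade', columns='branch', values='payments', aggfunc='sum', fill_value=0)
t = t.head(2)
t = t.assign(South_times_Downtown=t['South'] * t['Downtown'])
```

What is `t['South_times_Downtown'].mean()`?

2550.0

pivot: rows=grade, cols=branch, sum(payments):
branch  Airport  Downtown  North  South
grade                                  
B             0         0      0     43
C           115        50      0    102
D             0         0     64      0
E            42       119      0    107
take first 2 rows:
branch  Airport  Downtown  North  South
grade                                  
B             0         0      0     43
C           115        50      0    102
add column South_times_Downtown = t['South'] * t['Downtown']:
branch  Airport  Downtown  North  South  South_times_Downtown
grade                                                        
B             0         0      0     43                     0
C           115        50      0    102                  5100
Taking the mean of column 'South_times_Downtown' gives 2550.0.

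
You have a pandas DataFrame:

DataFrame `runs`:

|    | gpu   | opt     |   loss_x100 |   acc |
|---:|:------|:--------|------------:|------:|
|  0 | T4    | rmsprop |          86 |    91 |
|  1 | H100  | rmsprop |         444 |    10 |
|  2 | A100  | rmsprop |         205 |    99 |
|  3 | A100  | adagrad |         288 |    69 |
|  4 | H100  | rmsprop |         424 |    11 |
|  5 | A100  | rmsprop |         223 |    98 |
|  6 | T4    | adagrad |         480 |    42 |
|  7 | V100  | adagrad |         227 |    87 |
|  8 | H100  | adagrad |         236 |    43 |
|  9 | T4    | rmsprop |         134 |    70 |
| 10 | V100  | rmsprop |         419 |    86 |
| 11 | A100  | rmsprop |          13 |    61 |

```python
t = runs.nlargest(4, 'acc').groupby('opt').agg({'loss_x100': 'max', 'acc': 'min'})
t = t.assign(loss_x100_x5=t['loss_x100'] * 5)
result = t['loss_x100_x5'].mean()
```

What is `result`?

take 4 rows with largest acc:
    gpu      opt  loss_x100  acc
2  A100  rmsprop        205   99
5  A100  rmsprop        223   98
0    T4  rmsprop         86   91
7  V100  adagrad        227   87
group by opt: max(loss_x100), min(acc):
         loss_x100  acc
opt                    
adagrad        227   87
rmsprop        223   91
add column loss_x100_x5 = t['loss_x100'] * 5:
         loss_x100  acc  loss_x100_x5
opt                                  
adagrad        227   87          1135
rmsprop        223   91          1115

1125.0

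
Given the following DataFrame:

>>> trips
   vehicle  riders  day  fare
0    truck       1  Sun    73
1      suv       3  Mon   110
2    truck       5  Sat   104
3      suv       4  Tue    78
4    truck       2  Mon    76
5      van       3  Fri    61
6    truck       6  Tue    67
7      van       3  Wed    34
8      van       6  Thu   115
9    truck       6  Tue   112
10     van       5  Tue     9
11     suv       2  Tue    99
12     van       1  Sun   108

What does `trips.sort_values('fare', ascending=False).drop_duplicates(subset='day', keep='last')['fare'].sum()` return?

472

sort by fare descending:
   vehicle  riders  day  fare
8      van       6  Thu   115
9    truck       6  Tue   112
1      suv       3  Mon   110
12     van       1  Sun   108
2    truck       5  Sat   104
11     suv       2  Tue    99
3      suv       4  Tue    78
4    truck       2  Mon    76
0    truck       1  Sun    73
6    truck       6  Tue    67
5      van       3  Fri    61
7      van       3  Wed    34
10     van       5  Tue     9
drop duplicate day (keep=last):
   vehicle  riders  day  fare
8      van       6  Thu   115
2    truck       5  Sat   104
4    truck       2  Mon    76
0    truck       1  Sun    73
5      van       3  Fri    61
7      van       3  Wed    34
10     van       5  Tue     9
Then the sum of column 'fare': 472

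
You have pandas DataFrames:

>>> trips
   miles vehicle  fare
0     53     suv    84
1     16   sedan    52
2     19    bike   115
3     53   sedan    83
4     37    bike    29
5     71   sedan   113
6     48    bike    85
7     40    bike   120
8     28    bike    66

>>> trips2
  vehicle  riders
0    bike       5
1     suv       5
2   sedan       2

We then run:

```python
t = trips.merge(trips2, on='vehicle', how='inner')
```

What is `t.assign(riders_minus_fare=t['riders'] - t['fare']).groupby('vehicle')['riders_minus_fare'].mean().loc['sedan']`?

-80.6666666667

merge on 'vehicle' (how='inner') → 9 rows:
   miles vehicle  fare  riders
0     53     suv    84       5
1     16   sedan    52       2
2     19    bike   115       5
3     53   sedan    83       2
4     37    bike    29       5
5     71   sedan   113       2
6     48    bike    85       5
7     40    bike   120       5
8     28    bike    66       5
add column riders_minus_fare = t['riders'] - t['fare']:
   miles vehicle  fare  riders  riders_minus_fare
0     53     suv    84       5                -79
1     16   sedan    52       2                -50
2     19    bike   115       5               -110
3     53   sedan    83       2                -81
4     37    bike    29       5                -24
5     71   sedan   113       2               -111
6     48    bike    85       5                -80
7     40    bike   120       5               -115
8     28    bike    66       5                -61
group by vehicle, mean of riders_minus_fare:
vehicle
bike    -78.000000
sedan   -80.666667
suv     -79.000000
Name: riders_minus_fare, dtype: float64
Taking the value at index 'sedan' gives -80.6666666667.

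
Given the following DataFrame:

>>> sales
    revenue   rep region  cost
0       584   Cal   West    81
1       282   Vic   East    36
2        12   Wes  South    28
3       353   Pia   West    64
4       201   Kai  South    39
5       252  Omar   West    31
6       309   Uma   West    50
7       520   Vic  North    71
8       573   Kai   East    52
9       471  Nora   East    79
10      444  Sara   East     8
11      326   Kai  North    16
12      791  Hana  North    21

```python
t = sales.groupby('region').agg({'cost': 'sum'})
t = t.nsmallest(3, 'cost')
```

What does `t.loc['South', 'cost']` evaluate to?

67

group by region, sum of cost:
        cost
region      
East     175
North    108
South     67
West     226
take 3 rows with smallest cost:
        cost
region      
South     67
North    108
East     175
value at row 'South', column 'cost' → 67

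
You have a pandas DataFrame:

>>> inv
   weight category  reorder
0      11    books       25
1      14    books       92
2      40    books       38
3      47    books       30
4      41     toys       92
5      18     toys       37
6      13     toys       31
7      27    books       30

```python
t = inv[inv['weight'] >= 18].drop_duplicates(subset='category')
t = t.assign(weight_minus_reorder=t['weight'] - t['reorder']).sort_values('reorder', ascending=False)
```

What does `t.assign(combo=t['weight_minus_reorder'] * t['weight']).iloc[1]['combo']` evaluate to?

80

filter rows where weight >= 18:
   weight category  reorder
2      40    books       38
3      47    books       30
4      41     toys       92
5      18     toys       37
7      27    books       30
drop duplicate category (keep=first):
   weight category  reorder
2      40    books       38
4      41     toys       92
add column weight_minus_reorder = t['weight'] - t['reorder']:
   weight category  reorder  weight_minus_reorder
2      40    books       38                     2
4      41     toys       92                   -51
sort by reorder descending:
   weight category  reorder  weight_minus_reorder
4      41     toys       92                   -51
2      40    books       38                     2
add column combo = t['weight_minus_reorder'] * t['weight']:
   weight category  reorder  weight_minus_reorder  combo
4      41     toys       92                   -51  -2091
2      40    books       38                     2     80
value at position 1, column 'combo' → 80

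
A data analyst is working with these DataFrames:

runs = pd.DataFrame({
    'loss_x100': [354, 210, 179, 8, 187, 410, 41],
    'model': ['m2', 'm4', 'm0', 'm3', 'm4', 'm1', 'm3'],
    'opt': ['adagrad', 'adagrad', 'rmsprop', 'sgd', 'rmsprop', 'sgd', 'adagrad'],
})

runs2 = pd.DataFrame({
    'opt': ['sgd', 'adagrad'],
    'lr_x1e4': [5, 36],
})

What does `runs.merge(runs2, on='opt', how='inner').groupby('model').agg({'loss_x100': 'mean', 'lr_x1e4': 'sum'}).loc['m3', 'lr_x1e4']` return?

merge on 'opt' (how='inner') → 5 rows:
   loss_x100 model      opt  lr_x1e4
0        354    m2  adagrad       36
1        210    m4  adagrad       36
2          8    m3      sgd        5
3        410    m1      sgd        5
4         41    m3  adagrad       36
group by model: mean(loss_x100), sum(lr_x1e4):
       loss_x100  lr_x1e4
model                    
m1         410.0        5
m2         354.0       36
m3          24.5       41
m4         210.0       36
So loc['m3', 'lr_x1e4'] = 41.

41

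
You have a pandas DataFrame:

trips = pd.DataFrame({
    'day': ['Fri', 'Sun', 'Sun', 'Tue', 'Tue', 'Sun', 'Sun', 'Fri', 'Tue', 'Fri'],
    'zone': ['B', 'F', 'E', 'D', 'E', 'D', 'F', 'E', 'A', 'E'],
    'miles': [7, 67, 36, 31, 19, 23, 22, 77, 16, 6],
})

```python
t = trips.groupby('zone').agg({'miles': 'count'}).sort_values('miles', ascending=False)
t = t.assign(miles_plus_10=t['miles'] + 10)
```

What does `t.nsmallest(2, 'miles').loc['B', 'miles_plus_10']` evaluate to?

11

group by zone, count of miles:
      miles
zone       
A         1
B         1
D         2
E         4
F         2
sort by miles descending:
      miles
zone       
E         4
D         2
F         2
A         1
B         1
add column miles_plus_10 = t['miles'] + 10:
      miles  miles_plus_10
zone                      
E         4             14
D         2             12
F         2             12
A         1             11
B         1             11
take 2 rows with smallest miles:
      miles  miles_plus_10
zone                      
A         1             11
B         1             11
Finally, value at row 'B', column 'miles_plus_10' = 11.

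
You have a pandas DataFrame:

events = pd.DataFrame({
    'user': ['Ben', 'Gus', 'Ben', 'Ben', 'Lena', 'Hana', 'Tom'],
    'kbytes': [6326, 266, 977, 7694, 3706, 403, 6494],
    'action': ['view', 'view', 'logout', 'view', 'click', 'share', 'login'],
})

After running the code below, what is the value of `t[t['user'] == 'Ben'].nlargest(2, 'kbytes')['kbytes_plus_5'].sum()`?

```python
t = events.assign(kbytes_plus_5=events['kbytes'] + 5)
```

14030

add column kbytes_plus_5 = events['kbytes'] + 5:
   user  kbytes  action  kbytes_plus_5
0   Ben    6326    view           6331
1   Gus     266    view            271
2   Ben     977  logout            982
3   Ben    7694    view           7699
4  Lena    3706   click           3711
5  Hana     403   share            408
6   Tom    6494   login           6499
filter rows where user == 'Ben':
  user  kbytes  action  kbytes_plus_5
0  Ben    6326    view           6331
2  Ben     977  logout            982
3  Ben    7694    view           7699
take 2 rows with largest kbytes:
  user  kbytes action  kbytes_plus_5
3  Ben    7694   view           7699
0  Ben    6326   view           6331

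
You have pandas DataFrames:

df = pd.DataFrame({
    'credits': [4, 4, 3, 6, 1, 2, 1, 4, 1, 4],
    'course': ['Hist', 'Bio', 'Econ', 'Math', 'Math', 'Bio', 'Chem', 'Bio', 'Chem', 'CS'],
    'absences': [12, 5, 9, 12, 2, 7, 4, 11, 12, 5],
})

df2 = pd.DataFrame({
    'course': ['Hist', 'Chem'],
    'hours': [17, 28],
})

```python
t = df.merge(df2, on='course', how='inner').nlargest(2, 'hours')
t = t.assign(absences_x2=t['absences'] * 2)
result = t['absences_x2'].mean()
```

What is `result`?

merge on 'course' (how='inner') → 3 rows:
   credits course  absences  hours
0        4   Hist        12     17
1        1   Chem         4     28
2        1   Chem        12     28
take 2 rows with largest hours:
   credits course  absences  hours
1        1   Chem         4     28
2        1   Chem        12     28
add column absences_x2 = t['absences'] * 2:
   credits course  absences  hours  absences_x2
1        1   Chem         4     28            8
2        1   Chem        12     28           24
The mean of column 'absences_x2' is 16.0.

16.0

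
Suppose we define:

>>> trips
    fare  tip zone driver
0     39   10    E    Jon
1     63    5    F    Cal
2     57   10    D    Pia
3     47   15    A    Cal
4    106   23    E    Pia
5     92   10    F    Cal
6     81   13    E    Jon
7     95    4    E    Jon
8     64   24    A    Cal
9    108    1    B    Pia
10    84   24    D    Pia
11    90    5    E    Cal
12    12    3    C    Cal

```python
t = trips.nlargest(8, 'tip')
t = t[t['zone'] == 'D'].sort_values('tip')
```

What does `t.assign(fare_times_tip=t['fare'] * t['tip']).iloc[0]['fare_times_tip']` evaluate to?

take 8 rows with largest tip:
    fare  tip zone driver
8     64   24    A    Cal
10    84   24    D    Pia
4    106   23    E    Pia
3     47   15    A    Cal
6     81   13    E    Jon
0     39   10    E    Jon
2     57   10    D    Pia
5     92   10    F    Cal
filter rows where zone == 'D':
    fare  tip zone driver
10    84   24    D    Pia
2     57   10    D    Pia
sort by tip:
    fare  tip zone driver
2     57   10    D    Pia
10    84   24    D    Pia
add column fare_times_tip = t['fare'] * t['tip']:
    fare  tip zone driver  fare_times_tip
2     57   10    D    Pia             570
10    84   24    D    Pia            2016
Finally, value at position 0, column 'fare_times_tip' = 570.

570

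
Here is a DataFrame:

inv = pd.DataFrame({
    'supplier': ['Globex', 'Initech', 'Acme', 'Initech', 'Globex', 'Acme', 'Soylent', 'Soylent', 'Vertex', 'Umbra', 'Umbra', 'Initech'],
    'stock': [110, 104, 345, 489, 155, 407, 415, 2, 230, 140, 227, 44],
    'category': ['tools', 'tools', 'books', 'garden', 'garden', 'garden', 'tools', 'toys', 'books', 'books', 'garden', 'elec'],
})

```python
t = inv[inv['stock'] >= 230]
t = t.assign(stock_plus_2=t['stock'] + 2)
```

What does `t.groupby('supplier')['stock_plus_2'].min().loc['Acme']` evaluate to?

filter rows where stock >= 230:
  supplier  stock category
2     Acme    345    books
3  Initech    489   garden
5     Acme    407   garden
6  Soylent    415    tools
8   Vertex    230    books
add column stock_plus_2 = t['stock'] + 2:
  supplier  stock category  stock_plus_2
2     Acme    345    books           347
3  Initech    489   garden           491
5     Acme    407   garden           409
6  Soylent    415    tools           417
8   Vertex    230    books           232
group by supplier, min of stock_plus_2:
supplier
Acme       347
Initech    491
Soylent    417
Vertex     232
Name: stock_plus_2, dtype: int64

347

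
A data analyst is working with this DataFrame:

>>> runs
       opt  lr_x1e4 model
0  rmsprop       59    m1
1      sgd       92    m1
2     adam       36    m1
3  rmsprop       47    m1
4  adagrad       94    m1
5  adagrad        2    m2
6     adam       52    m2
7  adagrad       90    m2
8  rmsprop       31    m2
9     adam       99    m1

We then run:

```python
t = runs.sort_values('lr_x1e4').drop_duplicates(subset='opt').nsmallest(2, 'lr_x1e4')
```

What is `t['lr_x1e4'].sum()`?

sort by lr_x1e4:
       opt  lr_x1e4 model
5  adagrad        2    m2
8  rmsprop       31    m2
2     adam       36    m1
3  rmsprop       47    m1
6     adam       52    m2
0  rmsprop       59    m1
7  adagrad       90    m2
1      sgd       92    m1
4  adagrad       94    m1
9     adam       99    m1
drop duplicate opt (keep=first):
       opt  lr_x1e4 model
5  adagrad        2    m2
8  rmsprop       31    m2
2     adam       36    m1
1      sgd       92    m1
take 2 rows with smallest lr_x1e4:
       opt  lr_x1e4 model
5  adagrad        2    m2
8  rmsprop       31    m2
Hence 33.

33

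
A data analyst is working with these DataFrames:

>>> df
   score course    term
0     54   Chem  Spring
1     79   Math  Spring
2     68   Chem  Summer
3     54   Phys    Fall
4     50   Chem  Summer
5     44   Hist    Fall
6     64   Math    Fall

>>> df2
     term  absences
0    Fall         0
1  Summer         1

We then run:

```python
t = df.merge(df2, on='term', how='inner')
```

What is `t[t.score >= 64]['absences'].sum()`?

1

merge on 'term' (how='inner') → 5 rows:
   score course    term  absences
0     68   Chem  Summer         1
1     54   Phys    Fall         0
2     50   Chem  Summer         1
3     44   Hist    Fall         0
4     64   Math    Fall         0
filter rows where score >= 64:
   score course    term  absences
0     68   Chem  Summer         1
4     64   Math    Fall         0
So sum() = 1.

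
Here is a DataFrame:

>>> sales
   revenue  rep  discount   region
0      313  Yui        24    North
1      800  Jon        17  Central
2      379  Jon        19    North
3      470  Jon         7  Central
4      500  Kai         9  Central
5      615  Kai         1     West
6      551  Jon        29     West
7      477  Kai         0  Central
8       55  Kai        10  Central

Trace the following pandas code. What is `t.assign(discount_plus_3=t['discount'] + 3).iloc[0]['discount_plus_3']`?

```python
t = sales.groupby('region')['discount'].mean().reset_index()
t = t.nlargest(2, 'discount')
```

group by region, mean of discount:
region
Central     8.6
North      21.5
West       15.0
Name: discount, dtype: float64
reset_index():
    region  discount
0  Central       8.6
1    North      21.5
2     West      15.0
take 2 rows with largest discount:
  region  discount
1  North      21.5
2   West      15.0
add column discount_plus_3 = t['discount'] + 3:
  region  discount  discount_plus_3
1  North      21.5             24.5
2   West      15.0             18.0
value at position 0, column 'discount_plus_3' → 24.5

24.5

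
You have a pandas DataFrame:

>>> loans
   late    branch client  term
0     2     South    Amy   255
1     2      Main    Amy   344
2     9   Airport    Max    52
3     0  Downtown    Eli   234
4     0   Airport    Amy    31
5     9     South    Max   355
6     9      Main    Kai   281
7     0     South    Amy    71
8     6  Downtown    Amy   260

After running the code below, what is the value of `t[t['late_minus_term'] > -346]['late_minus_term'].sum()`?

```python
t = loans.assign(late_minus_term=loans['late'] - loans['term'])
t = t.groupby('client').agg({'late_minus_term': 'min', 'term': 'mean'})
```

-848

add column late_minus_term = loans['late'] - loans['term']:
   late    branch client  term  late_minus_term
0     2     South    Amy   255             -253
1     2      Main    Amy   344             -342
2     9   Airport    Max    52              -43
3     0  Downtown    Eli   234             -234
4     0   Airport    Amy    31              -31
5     9     South    Max   355             -346
6     9      Main    Kai   281             -272
7     0     South    Amy    71              -71
8     6  Downtown    Amy   260             -254
group by client: min(late_minus_term), mean(term):
        late_minus_term   term
client                        
Amy                -342  192.2
Eli                -234  234.0
Kai                -272  281.0
Max                -346  203.5
filter rows where late_minus_term > -346:
        late_minus_term   term
client                        
Amy                -342  192.2
Eli                -234  234.0
Kai                -272  281.0
Hence -848.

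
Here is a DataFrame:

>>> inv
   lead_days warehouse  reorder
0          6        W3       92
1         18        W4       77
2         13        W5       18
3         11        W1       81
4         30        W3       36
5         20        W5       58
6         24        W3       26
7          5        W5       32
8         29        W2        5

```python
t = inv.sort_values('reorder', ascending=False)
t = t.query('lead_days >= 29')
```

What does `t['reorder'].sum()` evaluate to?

sort by reorder descending:
   lead_days warehouse  reorder
0          6        W3       92
3         11        W1       81
1         18        W4       77
5         20        W5       58
4         30        W3       36
7          5        W5       32
6         24        W3       26
2         13        W5       18
8         29        W2        5
filter rows where lead_days >= 29:
   lead_days warehouse  reorder
4         30        W3       36
8         29        W2        5
Reading off the sum of column 'reorder', we get 41.

41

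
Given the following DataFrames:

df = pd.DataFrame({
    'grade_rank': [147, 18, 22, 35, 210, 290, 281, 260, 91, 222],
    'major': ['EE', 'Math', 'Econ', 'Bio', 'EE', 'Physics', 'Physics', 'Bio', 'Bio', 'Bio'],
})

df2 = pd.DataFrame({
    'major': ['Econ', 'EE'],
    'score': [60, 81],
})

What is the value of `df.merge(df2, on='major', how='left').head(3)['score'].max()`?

81.0

merge on 'major' (how='left') → 10 rows:
   grade_rank    major  score
0         147       EE   81.0
1          18     Math    NaN
2          22     Econ   60.0
3          35      Bio    NaN
4         210       EE   81.0
5         290  Physics    NaN
6         281  Physics    NaN
7         260      Bio    NaN
8          91      Bio    NaN
9         222      Bio    NaN
take first 3 rows:
   grade_rank major  score
0         147    EE   81.0
1          18  Math    NaN
2          22  Econ   60.0
So max() = 81.0.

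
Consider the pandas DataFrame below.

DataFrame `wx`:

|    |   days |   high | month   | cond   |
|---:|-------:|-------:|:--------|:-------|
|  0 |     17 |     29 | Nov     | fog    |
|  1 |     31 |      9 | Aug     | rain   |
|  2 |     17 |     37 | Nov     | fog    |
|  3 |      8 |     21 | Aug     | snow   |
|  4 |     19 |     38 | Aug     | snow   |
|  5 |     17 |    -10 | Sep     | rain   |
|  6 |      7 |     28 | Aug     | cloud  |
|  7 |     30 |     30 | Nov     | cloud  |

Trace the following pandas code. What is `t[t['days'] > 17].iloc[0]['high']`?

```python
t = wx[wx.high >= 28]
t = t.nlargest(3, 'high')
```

38

filter rows where high >= 28:
   days  high month   cond
0    17    29   Nov    fog
2    17    37   Nov    fog
4    19    38   Aug   snow
6     7    28   Aug  cloud
7    30    30   Nov  cloud
take 3 rows with largest high:
   days  high month   cond
4    19    38   Aug   snow
2    17    37   Nov    fog
7    30    30   Nov  cloud
filter rows where days > 17:
   days  high month   cond
4    19    38   Aug   snow
7    30    30   Nov  cloud
Reading off the value at position 0, column 'high', we get 38.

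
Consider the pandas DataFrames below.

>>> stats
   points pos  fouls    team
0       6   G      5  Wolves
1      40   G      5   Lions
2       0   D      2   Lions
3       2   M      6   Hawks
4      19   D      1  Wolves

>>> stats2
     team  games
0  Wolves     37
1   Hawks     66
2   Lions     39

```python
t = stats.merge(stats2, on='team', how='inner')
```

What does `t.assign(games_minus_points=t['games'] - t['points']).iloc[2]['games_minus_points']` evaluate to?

merge on 'team' (how='inner') → 5 rows:
   points pos  fouls    team  games
0       6   G      5  Wolves     37
1      40   G      5   Lions     39
2       0   D      2   Lions     39
3       2   M      6   Hawks     66
4      19   D      1  Wolves     37
add column games_minus_points = t['games'] - t['points']:
   points pos  fouls    team  games  games_minus_points
0       6   G      5  Wolves     37                  31
1      40   G      5   Lions     39                  -1
2       0   D      2   Lions     39                  39
3       2   M      6   Hawks     66                  64
4      19   D      1  Wolves     37                  18

39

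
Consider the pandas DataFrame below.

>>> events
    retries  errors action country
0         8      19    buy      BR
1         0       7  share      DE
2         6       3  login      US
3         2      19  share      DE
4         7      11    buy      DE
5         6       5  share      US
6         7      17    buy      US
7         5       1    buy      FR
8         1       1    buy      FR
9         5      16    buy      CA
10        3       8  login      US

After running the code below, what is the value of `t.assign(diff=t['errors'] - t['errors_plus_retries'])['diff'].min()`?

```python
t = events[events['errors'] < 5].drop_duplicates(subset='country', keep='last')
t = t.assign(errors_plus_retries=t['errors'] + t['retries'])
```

filter rows where errors < 5:
   retries  errors action country
2        6       3  login      US
7        5       1    buy      FR
8        1       1    buy      FR
drop duplicate country (keep=last):
   retries  errors action country
2        6       3  login      US
8        1       1    buy      FR
add column errors_plus_retries = t['errors'] + t['retries']:
   retries  errors action country  errors_plus_retries
2        6       3  login      US                    9
8        1       1    buy      FR                    2
add column diff = t['errors'] - t['errors_plus_retries']:
   retries  errors action country  errors_plus_retries  diff
2        6       3  login      US                    9    -6
8        1       1    buy      FR                    2    -1
Finally, min of column 'diff' = -6.

-6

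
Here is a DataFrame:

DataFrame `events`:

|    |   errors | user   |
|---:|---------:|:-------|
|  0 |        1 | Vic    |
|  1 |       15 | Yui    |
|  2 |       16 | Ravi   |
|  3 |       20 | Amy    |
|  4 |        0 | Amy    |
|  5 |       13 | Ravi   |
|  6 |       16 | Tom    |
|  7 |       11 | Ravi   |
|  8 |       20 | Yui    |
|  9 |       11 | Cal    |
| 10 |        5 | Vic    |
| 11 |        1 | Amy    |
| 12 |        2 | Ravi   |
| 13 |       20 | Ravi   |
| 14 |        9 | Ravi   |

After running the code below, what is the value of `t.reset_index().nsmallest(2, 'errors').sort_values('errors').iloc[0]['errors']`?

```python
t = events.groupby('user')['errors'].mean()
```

3.0

group by user, mean of errors:
user
Amy      7.000000
Cal     11.000000
Ravi    11.833333
Tom     16.000000
Vic      3.000000
Yui     17.500000
Name: errors, dtype: float64
reset_index():
   user     errors
0   Amy   7.000000
1   Cal  11.000000
2  Ravi  11.833333
3   Tom  16.000000
4   Vic   3.000000
5   Yui  17.500000
take 2 rows with smallest errors:
  user  errors
4  Vic     3.0
0  Amy     7.0
sort by errors:
  user  errors
4  Vic     3.0
0  Amy     7.0
Taking the value at position 0, column 'errors' gives 3.0.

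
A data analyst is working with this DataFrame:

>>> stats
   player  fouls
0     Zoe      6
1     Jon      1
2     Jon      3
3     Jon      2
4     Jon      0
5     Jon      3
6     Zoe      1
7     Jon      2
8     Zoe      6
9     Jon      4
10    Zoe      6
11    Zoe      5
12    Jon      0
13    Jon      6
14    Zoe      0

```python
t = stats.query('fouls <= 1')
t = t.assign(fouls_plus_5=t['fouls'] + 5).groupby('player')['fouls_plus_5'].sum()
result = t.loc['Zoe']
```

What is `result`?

11

filter rows where fouls <= 1:
   player  fouls
1     Jon      1
4     Jon      0
6     Zoe      1
12    Jon      0
14    Zoe      0
add column fouls_plus_5 = t['fouls'] + 5:
   player  fouls  fouls_plus_5
1     Jon      1             6
4     Jon      0             5
6     Zoe      1             6
12    Jon      0             5
14    Zoe      0             5
group by player, sum of fouls_plus_5:
player
Jon    16
Zoe    11
Name: fouls_plus_5, dtype: int64
So loc['Zoe'] = 11.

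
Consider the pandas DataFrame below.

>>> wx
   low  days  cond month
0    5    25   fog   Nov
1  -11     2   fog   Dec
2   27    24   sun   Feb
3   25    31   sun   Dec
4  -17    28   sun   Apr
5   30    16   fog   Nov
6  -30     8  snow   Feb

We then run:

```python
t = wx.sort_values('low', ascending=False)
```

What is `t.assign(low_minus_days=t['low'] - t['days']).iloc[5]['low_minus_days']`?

sort by low descending:
   low  days  cond month
5   30    16   fog   Nov
2   27    24   sun   Feb
3   25    31   sun   Dec
0    5    25   fog   Nov
1  -11     2   fog   Dec
4  -17    28   sun   Apr
6  -30     8  snow   Feb
add column low_minus_days = t['low'] - t['days']:
   low  days  cond month  low_minus_days
5   30    16   fog   Nov              14
2   27    24   sun   Feb               3
3   25    31   sun   Dec              -6
0    5    25   fog   Nov             -20
1  -11     2   fog   Dec             -13
4  -17    28   sun   Apr             -45
6  -30     8  snow   Feb             -38

-45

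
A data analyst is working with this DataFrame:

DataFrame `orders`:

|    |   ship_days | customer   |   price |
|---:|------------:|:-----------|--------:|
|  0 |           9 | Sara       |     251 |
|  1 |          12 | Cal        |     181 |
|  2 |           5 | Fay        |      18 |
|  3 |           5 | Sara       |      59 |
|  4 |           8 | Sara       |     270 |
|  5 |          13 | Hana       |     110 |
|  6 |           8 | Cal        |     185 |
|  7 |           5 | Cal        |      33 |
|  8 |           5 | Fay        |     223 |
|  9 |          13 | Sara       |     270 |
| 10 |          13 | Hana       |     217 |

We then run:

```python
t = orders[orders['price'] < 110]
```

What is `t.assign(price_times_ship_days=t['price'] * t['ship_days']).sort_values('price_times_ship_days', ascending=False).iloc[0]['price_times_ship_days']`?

295

filter rows where price < 110:
   ship_days customer  price
2          5      Fay     18
3          5     Sara     59
7          5      Cal     33
add column price_times_ship_days = t['price'] * t['ship_days']:
   ship_days customer  price  price_times_ship_days
2          5      Fay     18                     90
3          5     Sara     59                    295
7          5      Cal     33                    165
sort by price_times_ship_days descending:
   ship_days customer  price  price_times_ship_days
3          5     Sara     59                    295
7          5      Cal     33                    165
2          5      Fay     18                     90
The value at position 0, column 'price_times_ship_days' is 295.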